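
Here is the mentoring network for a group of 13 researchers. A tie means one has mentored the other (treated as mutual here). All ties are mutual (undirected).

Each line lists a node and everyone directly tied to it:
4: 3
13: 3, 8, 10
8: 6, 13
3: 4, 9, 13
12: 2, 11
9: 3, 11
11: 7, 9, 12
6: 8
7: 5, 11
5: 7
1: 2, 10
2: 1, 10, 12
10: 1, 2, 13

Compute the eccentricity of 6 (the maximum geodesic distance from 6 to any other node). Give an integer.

7

Distances from 6: 1:4, 2:4, 3:3, 4:4, 5:7, 7:6, 8:1, 9:4, 10:3, 11:5, 12:5, 13:2.
The largest is 7 (to 5), so the eccentricity of 6 is 7.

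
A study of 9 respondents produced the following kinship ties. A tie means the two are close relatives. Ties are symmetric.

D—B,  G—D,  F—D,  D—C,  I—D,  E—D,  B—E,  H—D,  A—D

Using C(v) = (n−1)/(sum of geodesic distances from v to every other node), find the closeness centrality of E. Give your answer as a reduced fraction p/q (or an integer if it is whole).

4/7

Distances from E: A:2, B:1, C:2, D:1, F:2, G:2, H:2, I:2. Sum = 14.
n = 9, so closeness = 8/14 = 4/7.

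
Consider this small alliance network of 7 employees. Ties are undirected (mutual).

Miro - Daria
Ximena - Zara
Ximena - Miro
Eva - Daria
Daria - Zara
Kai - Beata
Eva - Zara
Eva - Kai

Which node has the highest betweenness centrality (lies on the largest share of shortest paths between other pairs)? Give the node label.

Unnormalized betweenness of each node: Beata:0, Daria:7/2, Eva:8, Kai:5, Miro:1/2, Ximena:1/2, Zara:7/2.
Eva has the largest value, 8, making it the main broker — the node through which the most shortest paths run.

Eva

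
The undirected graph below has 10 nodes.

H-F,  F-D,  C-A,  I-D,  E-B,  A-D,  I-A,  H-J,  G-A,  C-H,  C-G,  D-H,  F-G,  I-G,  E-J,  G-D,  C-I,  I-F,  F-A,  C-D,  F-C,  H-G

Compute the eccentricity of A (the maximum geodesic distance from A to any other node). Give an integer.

5

Distances from A: B:5, C:1, D:1, E:4, F:1, G:1, H:2, I:1, J:3.
The largest is 5 (to B), so the eccentricity of A is 5.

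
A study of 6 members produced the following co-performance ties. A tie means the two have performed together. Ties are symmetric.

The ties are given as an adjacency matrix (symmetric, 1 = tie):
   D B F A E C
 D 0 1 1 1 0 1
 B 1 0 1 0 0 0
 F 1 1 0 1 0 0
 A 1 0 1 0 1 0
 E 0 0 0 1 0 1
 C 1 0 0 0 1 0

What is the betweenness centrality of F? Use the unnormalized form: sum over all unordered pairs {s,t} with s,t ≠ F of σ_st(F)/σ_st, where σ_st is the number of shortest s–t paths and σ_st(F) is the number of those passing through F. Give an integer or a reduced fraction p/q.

Pairs whose geodesics pass through F — B–A: 1/2; B–E: 1/3.
All other pairs contribute 0.
Summing the contributions gives betweenness(F) = 5/6.

5/6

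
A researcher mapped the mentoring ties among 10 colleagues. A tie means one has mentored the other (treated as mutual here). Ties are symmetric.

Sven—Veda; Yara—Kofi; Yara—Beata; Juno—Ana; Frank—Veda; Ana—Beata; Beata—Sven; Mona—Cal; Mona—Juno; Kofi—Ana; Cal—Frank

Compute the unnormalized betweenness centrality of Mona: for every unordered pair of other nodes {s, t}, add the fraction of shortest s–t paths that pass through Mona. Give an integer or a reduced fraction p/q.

13/2

Pairs whose geodesics pass through Mona — Frank–Kofi: 1/3; Frank–Ana: 1/2; Frank–Juno: 1; Veda–Juno: 1/2; Beata–Cal: 1/2; Yara–Cal: 2/3; Kofi–Cal: 1; Ana–Cal: 1; Juno–Cal: 1.
All other pairs contribute 0.
Summing the contributions gives betweenness(Mona) = 13/2.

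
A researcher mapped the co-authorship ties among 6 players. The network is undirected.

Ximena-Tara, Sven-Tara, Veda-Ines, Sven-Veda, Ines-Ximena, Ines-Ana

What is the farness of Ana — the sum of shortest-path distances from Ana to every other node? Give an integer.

11

Distances from Ana: Ines:1, Sven:3, Tara:3, Veda:2, Ximena:2.
Sum = 1 + 3 + 3 + 2 + 2 = 11.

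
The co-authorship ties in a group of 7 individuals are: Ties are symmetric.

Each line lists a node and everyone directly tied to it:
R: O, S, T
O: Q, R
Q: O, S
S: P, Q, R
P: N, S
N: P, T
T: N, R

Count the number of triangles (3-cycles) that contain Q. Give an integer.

Q's neighbors are O and S, but none of them are tied to each other, so no triangle contains Q.

0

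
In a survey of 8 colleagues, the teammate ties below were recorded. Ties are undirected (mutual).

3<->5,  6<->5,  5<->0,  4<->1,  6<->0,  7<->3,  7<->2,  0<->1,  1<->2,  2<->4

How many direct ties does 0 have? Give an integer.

3

0 is directly tied to 1, 5, and 6. That is 3 neighbors, so the degree of 0 is 3.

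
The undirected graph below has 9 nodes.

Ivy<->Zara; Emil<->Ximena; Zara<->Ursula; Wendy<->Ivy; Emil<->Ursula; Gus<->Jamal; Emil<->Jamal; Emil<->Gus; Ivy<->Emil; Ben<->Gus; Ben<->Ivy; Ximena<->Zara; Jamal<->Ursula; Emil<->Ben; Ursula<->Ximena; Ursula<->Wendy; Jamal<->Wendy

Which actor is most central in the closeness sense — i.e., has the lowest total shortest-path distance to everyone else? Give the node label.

Farness (sum of distances to all others) for each node — Ben:13, Emil:10, Gus:14, Ivy:12, Jamal:12, Ursula:11, Wendy:13, Ximena:13, Zara:14.
The smallest farness is 10, for Emil, so Emil has the highest closeness.

Emil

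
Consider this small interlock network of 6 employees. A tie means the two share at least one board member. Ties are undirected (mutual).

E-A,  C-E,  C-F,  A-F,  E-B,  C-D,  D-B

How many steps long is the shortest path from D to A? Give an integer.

3

One shortest route is D – C – F – A, which uses 3 edges, and at distance 2 from D we only reach {E, F}, which does not include A. So d(D,A) = 3.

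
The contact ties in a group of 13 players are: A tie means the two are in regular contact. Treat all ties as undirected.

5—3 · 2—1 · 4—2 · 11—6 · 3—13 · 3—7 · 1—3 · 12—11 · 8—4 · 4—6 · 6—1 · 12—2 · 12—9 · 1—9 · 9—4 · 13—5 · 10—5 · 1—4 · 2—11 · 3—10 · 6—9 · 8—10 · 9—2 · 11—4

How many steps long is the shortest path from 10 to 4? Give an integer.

One shortest route is 10 – 8 – 4, which uses 2 edges, and 10 and 4 are not directly tied, so nothing shorter exists. So d(10,4) = 2.

2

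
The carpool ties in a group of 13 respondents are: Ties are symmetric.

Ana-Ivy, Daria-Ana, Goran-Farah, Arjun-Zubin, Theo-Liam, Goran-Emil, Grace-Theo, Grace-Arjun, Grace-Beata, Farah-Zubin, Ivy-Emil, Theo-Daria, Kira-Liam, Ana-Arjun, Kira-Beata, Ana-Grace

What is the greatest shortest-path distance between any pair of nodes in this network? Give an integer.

Eccentricity of each node (its greatest distance to any other): Ana:3, Arjun:3, Beata:5, Daria:4, Emil:5, Farah:5, Goran:6, Grace:4, Ivy:4, Kira:6, Liam:6, Theo:5, Zubin:4.
The maximum eccentricity is 6, realized for instance by the pair Kira–Goran via Kira – Beata – Grace – Ana – Ivy – Emil – Goran. So the diameter is 6.

6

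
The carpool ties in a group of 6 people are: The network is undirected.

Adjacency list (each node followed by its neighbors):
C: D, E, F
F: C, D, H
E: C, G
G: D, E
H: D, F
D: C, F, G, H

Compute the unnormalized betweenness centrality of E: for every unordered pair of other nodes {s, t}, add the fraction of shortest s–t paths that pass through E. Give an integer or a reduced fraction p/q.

Pairs whose geodesics pass through E — G–C: 1/2.
All other pairs contribute 0.
Summing the contributions gives betweenness(E) = 1/2.

1/2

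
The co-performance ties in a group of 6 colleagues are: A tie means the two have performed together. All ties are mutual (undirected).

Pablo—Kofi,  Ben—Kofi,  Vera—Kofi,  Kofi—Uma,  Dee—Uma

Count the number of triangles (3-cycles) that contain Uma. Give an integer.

0

Uma's neighbors are Dee and Kofi, but none of them are tied to each other, so no triangle contains Uma.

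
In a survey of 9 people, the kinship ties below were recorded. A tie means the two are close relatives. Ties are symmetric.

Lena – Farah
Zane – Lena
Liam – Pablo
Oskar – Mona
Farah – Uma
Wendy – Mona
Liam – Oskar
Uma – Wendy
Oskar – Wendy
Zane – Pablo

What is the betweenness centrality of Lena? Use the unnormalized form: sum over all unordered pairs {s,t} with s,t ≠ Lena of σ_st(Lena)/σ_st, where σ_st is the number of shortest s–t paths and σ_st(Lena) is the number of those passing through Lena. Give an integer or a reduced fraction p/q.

Pairs whose geodesics pass through Lena — Liam–Farah: 1/2; Pablo–Farah: 1; Pablo–Uma: 1/2; Zane–Farah: 1; Zane–Uma: 1; Zane–Wendy: 1/2.
All other pairs contribute 0.
Summing the contributions gives betweenness(Lena) = 9/2.

9/2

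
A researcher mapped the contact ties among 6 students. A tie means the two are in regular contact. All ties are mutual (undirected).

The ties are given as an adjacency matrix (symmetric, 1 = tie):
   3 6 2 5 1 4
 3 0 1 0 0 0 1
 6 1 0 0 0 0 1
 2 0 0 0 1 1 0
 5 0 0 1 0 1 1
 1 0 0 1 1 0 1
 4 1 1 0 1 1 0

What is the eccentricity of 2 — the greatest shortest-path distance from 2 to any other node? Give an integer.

Distances from 2: 1:1, 3:3, 4:2, 5:1, 6:3.
The largest is 3 (to 3 and 6), so the eccentricity of 2 is 3.

3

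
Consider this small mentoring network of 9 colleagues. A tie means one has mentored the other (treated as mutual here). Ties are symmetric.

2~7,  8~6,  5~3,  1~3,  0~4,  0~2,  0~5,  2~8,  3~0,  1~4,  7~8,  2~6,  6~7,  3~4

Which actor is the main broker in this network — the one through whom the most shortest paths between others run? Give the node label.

Unnormalized betweenness of each node: 0:33/2, 1:0, 2:15, 3:4, 4:5/2, 5:0, 6:0, 7:0, 8:0.
0 has the largest value, 33/2, making it the main broker — the node through which the most shortest paths run.

0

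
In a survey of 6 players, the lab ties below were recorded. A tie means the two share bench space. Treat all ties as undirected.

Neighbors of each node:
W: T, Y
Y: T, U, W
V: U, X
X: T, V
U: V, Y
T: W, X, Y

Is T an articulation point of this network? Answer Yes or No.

No

Even without T, every remaining node can still reach every other (the residual graph is connected), so T is not a cut vertex.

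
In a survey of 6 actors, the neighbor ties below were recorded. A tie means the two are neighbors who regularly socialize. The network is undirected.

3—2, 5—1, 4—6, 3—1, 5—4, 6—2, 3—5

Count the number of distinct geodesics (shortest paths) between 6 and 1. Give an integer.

The shortest distance is 3. The length-3 paths are: 6–2–3–1; 6–4–5–1.
That gives 2 distinct shortest paths.

2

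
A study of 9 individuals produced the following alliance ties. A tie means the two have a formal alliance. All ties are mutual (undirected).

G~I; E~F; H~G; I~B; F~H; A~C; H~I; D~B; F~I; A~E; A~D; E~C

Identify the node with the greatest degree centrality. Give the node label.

Degrees — A:3, B:2, C:2, D:2, E:3, F:3, G:2, H:3, I:4.
The maximum is 4, attained only by I.

I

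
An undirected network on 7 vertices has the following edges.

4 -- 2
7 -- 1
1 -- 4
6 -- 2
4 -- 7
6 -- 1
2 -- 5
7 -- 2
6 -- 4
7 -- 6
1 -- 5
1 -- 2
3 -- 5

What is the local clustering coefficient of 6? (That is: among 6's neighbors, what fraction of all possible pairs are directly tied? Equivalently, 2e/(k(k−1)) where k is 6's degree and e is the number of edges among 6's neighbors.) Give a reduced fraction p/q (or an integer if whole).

1

6's neighbors: 1, 2, 4, and 7 (k = 4).
Possible neighbor pairs: C(4,2) = 6. Edges among them: 1–2, 1–4, 1–7, 2–4, 2–7, 4–7 → e = 6.
Clustering(6) = 6/6 = 1.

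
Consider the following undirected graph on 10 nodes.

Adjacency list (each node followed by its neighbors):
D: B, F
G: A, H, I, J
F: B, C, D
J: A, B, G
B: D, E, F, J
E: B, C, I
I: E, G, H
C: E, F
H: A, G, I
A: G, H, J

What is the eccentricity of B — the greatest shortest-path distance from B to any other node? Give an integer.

Distances from B: A:2, C:2, D:1, E:1, F:1, G:2, H:3, I:2, J:1.
The largest is 3 (to H), so the eccentricity of B is 3.

3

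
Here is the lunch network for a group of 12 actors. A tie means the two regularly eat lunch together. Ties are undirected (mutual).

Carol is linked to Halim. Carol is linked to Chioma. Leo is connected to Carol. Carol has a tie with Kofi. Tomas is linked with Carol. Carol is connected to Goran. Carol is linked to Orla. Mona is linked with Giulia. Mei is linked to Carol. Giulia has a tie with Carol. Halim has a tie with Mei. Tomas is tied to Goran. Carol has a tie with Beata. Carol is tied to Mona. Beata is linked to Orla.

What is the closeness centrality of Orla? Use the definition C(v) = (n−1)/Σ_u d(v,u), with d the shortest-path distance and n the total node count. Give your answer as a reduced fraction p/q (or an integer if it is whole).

11/20

Distances from Orla: Beata:1, Carol:1, Chioma:2, Giulia:2, Goran:2, Halim:2, Kofi:2, Leo:2, Mei:2, Mona:2, Tomas:2. Sum = 20.
n = 12, so closeness = 11/20.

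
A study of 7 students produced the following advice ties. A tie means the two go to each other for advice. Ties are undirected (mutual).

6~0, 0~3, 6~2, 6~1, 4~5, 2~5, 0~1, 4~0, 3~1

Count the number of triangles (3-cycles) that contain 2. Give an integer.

0

2's neighbors are 5 and 6, but none of them are tied to each other, so no triangle contains 2.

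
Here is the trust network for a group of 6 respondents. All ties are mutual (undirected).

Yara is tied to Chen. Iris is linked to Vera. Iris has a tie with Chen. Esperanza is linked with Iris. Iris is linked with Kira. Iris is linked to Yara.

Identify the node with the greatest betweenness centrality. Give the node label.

Unnormalized betweenness of each node: Chen:0, Esperanza:0, Iris:9, Kira:0, Vera:0, Yara:0.
Iris has the largest value, 9, making it the main broker — the node through which the most shortest paths run.

Iris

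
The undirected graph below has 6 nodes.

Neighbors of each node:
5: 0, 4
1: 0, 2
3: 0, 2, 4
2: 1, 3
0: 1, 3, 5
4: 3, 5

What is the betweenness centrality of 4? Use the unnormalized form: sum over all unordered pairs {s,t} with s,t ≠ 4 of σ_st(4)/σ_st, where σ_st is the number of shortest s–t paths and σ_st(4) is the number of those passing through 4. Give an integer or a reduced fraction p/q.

5/6

Pairs whose geodesics pass through 4 — 5–3: 1/2; 5–2: 1/3.
All other pairs contribute 0.
Summing the contributions gives betweenness(4) = 5/6.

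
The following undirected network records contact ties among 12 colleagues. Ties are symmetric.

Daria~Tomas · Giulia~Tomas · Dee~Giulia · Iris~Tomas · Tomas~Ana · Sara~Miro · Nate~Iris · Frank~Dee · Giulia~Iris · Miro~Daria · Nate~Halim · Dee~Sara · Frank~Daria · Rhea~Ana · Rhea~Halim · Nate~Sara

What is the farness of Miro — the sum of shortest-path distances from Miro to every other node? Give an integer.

26

Distances from Miro: Ana:3, Daria:1, Dee:2, Frank:2, Giulia:3, Halim:3, Iris:3, Nate:2, Rhea:4, Sara:1, Tomas:2.
Sum = 3 + 1 + 2 + 2 + 3 + 3 + 3 + 2 + 4 + 1 + 2 = 26.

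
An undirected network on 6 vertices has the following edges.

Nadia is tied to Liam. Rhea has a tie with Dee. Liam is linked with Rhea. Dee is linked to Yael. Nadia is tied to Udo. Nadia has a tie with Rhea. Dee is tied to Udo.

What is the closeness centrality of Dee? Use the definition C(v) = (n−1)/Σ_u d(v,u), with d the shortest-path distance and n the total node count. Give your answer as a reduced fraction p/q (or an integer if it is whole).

5/7

Distances from Dee: Liam:2, Nadia:2, Rhea:1, Udo:1, Yael:1. Sum = 7.
n = 6, so closeness = 5/7.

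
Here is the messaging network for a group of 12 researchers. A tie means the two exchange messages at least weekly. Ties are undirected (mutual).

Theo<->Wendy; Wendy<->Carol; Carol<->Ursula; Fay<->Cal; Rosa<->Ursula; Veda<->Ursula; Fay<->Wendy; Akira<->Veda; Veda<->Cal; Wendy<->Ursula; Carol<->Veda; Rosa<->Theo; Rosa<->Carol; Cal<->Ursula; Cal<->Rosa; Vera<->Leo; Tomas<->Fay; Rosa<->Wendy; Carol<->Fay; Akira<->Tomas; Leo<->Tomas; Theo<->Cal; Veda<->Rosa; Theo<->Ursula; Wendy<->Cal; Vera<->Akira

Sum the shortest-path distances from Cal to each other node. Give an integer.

Distances from Cal: Akira:2, Carol:2, Fay:1, Leo:3, Rosa:1, Theo:1, Tomas:2, Ursula:1, Veda:1, Vera:3, Wendy:1.
Sum = 2 + 2 + 1 + 3 + 1 + 1 + 2 + 1 + 1 + 3 + 1 = 18.

18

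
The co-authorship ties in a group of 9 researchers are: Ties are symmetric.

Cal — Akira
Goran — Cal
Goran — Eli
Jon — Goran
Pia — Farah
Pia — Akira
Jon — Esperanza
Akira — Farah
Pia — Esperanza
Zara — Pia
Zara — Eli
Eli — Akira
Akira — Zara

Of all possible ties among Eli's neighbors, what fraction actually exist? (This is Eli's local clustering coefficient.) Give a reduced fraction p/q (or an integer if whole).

Eli's neighbors: Akira, Goran, and Zara (k = 3).
Possible neighbor pairs: C(3,2) = 3. Edges among them: Akira–Zara → e = 1.
Clustering(Eli) = 1/3.

1/3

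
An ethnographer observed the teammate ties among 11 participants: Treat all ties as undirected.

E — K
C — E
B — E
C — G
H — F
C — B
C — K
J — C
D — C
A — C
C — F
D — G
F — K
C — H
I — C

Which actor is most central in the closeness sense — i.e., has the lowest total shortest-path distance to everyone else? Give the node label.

C

Farness (sum of distances to all others) for each node — A:19, B:18, C:10, D:18, E:17, F:17, G:18, H:18, I:19, J:19, K:17.
The smallest farness is 10, for C, so C has the highest closeness.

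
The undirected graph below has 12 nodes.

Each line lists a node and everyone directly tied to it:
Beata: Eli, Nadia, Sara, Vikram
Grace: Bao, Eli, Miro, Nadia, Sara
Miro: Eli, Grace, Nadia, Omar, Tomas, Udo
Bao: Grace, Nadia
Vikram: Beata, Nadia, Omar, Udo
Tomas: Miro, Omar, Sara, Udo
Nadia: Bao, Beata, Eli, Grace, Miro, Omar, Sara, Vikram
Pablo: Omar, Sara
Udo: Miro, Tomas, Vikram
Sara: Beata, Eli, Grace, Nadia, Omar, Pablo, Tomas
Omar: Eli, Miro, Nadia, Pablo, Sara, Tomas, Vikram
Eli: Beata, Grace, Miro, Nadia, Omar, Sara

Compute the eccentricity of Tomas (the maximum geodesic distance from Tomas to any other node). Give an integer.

Distances from Tomas: Bao:3, Beata:2, Eli:2, Grace:2, Miro:1, Nadia:2, Omar:1, Pablo:2, Sara:1, Udo:1, Vikram:2.
The largest is 3 (to Bao), so the eccentricity of Tomas is 3.

3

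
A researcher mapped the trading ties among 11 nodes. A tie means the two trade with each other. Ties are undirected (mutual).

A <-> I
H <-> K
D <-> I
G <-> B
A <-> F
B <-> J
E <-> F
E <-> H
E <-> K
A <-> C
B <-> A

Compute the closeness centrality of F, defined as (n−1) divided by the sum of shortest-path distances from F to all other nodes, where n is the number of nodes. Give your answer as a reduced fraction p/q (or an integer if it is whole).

10/21

Distances from F: A:1, B:2, C:2, D:3, E:1, G:3, H:2, I:2, J:3, K:2. Sum = 21.
n = 11, so closeness = 10/21.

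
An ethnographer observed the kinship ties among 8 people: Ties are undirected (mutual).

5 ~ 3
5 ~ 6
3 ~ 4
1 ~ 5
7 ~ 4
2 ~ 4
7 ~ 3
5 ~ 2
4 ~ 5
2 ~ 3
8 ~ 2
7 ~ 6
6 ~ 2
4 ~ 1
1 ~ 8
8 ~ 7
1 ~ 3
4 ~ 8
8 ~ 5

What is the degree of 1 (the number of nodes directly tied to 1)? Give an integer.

4

1 is directly tied to 3, 4, 5, and 8. That is 4 neighbors, so the degree of 1 is 4.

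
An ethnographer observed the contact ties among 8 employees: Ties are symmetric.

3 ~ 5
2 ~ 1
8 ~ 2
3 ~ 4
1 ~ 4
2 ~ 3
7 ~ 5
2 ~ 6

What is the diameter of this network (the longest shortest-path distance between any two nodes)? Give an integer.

Eccentricity of each node (its greatest distance to any other): 1:4, 2:3, 3:2, 4:3, 5:3, 6:4, 7:4, 8:4.
The maximum eccentricity is 4, realized for instance by the pair 1–7 via 1 – 4 – 3 – 5 – 7. So the diameter is 4.

4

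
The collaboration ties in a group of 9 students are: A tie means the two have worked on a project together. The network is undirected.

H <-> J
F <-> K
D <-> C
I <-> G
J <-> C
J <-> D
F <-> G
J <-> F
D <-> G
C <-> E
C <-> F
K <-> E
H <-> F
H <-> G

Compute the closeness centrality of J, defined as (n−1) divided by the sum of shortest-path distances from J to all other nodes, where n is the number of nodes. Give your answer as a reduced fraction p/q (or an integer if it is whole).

8/13

Distances from J: C:1, D:1, E:2, F:1, G:2, H:1, I:3, K:2. Sum = 13.
n = 9, so closeness = 8/13.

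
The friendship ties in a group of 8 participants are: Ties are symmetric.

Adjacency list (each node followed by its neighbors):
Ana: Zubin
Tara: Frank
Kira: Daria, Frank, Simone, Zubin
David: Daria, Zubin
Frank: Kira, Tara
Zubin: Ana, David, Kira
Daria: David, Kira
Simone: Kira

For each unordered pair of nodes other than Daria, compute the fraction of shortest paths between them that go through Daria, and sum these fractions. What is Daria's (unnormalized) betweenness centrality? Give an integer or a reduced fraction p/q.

2

Pairs whose geodesics pass through Daria — Tara–David: 1/2; Simone–David: 1/2; Kira–David: 1/2; David–Frank: 1/2.
All other pairs contribute 0.
Summing the contributions gives betweenness(Daria) = 2.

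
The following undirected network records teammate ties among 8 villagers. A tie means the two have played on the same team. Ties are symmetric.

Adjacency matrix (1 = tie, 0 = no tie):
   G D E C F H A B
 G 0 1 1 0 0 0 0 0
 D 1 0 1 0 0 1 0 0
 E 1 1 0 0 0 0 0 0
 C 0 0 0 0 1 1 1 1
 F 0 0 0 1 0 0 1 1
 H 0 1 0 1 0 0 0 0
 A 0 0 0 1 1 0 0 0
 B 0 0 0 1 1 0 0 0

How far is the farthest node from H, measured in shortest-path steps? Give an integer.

Distances from H: A:2, B:2, C:1, D:1, E:2, F:2, G:2.
The largest is 2 (to G, E, F, A, and B), so the eccentricity of H is 2.

2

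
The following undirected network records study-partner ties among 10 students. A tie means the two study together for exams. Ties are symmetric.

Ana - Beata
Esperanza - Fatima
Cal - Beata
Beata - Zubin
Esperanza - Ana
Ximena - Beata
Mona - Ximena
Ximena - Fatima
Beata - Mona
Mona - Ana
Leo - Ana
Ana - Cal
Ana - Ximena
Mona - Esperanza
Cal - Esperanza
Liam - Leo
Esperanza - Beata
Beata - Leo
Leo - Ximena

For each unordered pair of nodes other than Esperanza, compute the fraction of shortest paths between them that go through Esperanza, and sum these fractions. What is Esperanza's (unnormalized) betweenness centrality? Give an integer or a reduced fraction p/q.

10/3

Pairs whose geodesics pass through Esperanza — Ana–Fatima: 1/2; Beata–Fatima: 1/2; Zubin–Fatima: 1/2; Cal–Mona: 1/3; Cal–Fatima: 1; Mona–Fatima: 1/2.
All other pairs contribute 0.
Summing the contributions gives betweenness(Esperanza) = 10/3.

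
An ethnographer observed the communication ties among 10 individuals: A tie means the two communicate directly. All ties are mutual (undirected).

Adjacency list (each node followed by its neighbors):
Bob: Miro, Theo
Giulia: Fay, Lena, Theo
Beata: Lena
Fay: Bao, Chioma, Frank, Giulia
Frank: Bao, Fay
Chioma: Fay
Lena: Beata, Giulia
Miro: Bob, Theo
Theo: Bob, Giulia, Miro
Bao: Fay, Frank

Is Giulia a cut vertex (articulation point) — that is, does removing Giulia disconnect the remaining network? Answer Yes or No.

Removing Giulia leaves {Bao, Chioma, Fay, and Frank} with no path to {Bob, Miro, and Theo}, so the network splits into 3 components. Giulia is a cut vertex.

Yes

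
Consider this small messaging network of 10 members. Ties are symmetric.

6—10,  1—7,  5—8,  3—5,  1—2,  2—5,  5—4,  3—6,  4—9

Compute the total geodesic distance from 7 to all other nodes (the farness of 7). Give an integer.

34

Distances from 7: 1:1, 2:2, 3:4, 4:4, 5:3, 6:5, 8:4, 9:5, 10:6.
Sum = 1 + 2 + 4 + 4 + 3 + 5 + 4 + 5 + 6 = 34.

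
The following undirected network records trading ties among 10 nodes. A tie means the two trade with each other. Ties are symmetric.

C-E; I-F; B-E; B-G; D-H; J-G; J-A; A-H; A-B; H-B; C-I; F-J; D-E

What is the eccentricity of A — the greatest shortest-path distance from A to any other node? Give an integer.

Distances from A: B:1, C:3, D:2, E:2, F:2, G:2, H:1, I:3, J:1.
The largest is 3 (to C and I), so the eccentricity of A is 3.

3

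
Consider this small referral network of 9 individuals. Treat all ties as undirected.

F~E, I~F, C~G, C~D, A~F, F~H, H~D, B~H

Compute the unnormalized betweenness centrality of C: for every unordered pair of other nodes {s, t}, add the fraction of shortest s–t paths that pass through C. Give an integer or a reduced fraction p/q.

7

Pairs whose geodesics pass through C — A–G: 1; G–H: 1; G–E: 1; G–F: 1; G–B: 1; G–D: 1; G–I: 1.
All other pairs contribute 0.
Summing the contributions gives betweenness(C) = 7.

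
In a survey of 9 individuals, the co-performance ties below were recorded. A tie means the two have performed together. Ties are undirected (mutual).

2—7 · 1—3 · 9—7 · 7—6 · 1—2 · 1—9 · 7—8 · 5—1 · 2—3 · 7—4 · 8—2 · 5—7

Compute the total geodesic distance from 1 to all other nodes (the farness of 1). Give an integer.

Distances from 1: 2:1, 3:1, 4:3, 5:1, 6:3, 7:2, 8:2, 9:1.
Sum = 1 + 1 + 3 + 1 + 3 + 2 + 2 + 1 = 14.

14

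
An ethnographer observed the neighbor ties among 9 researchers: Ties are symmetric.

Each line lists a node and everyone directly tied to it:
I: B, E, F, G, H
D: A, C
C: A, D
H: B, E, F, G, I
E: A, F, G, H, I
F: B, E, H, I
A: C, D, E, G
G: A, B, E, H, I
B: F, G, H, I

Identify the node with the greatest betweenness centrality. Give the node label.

A

Unnormalized betweenness of each node: A:12, B:1/4, C:0, D:0, E:25/4, F:1/4, G:25/4, H:1/2, I:1/2.
A has the largest value, 12, making it the main broker — the node through which the most shortest paths run.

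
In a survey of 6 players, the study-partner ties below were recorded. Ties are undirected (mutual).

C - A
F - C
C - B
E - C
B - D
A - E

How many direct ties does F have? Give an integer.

F is directly tied to C. That is 1 neighbor, so the degree of F is 1.

1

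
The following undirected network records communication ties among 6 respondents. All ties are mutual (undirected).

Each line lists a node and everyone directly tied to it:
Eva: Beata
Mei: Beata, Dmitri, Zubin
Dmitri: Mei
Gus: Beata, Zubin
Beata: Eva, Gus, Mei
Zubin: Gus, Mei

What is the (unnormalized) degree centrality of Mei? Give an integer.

3

Mei is directly tied to Beata, Dmitri, and Zubin. That is 3 neighbors, so the degree of Mei is 3.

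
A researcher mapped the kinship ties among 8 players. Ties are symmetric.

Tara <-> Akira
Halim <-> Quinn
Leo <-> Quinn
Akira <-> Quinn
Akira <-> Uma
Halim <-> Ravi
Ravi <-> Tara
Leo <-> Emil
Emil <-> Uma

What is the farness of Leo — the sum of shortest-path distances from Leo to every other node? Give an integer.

Distances from Leo: Akira:2, Emil:1, Halim:2, Quinn:1, Ravi:3, Tara:3, Uma:2.
Sum = 2 + 1 + 2 + 1 + 3 + 3 + 2 = 14.

14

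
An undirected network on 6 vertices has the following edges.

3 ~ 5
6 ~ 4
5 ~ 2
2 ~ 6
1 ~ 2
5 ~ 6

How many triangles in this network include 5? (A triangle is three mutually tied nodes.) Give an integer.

1

5's neighbors: 2, 3, and 6.
Neighbor pairs that are themselves tied: 5–2–6. Each forms one triangle with 5, for 1 in total.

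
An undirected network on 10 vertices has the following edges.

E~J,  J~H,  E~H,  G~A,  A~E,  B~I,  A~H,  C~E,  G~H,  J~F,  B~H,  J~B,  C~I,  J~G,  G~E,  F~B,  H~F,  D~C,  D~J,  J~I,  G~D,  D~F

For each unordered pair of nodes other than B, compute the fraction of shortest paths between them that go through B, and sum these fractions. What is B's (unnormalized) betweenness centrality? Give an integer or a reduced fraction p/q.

6/5

Pairs whose geodesics pass through B — F–I: 1/2; A–I: 1/5; I–H: 1/2.
All other pairs contribute 0.
Summing the contributions gives betweenness(B) = 6/5.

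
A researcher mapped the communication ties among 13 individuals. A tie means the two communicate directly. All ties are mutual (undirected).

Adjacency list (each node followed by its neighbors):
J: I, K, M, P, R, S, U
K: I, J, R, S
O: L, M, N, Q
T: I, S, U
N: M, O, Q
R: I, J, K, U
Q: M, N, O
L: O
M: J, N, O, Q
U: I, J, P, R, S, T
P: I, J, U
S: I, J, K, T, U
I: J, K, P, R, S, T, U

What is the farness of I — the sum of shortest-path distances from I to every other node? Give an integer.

Distances from I: J:1, K:1, L:4, M:2, N:3, O:3, P:1, Q:3, R:1, S:1, T:1, U:1.
Sum = 1 + 1 + 4 + 2 + 3 + 3 + 1 + 3 + 1 + 1 + 1 + 1 = 22.

22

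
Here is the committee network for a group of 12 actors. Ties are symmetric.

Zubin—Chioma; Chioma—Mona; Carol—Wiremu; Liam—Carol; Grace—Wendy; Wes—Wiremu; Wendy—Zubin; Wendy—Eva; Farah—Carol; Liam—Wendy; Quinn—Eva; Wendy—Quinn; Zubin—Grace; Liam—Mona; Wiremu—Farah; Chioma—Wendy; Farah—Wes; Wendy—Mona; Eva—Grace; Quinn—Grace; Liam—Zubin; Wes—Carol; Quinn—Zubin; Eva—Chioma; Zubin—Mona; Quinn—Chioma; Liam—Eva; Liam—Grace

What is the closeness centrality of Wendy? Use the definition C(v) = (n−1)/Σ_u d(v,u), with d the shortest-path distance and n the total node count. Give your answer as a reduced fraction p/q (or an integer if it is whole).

Distances from Wendy: Carol:2, Chioma:1, Eva:1, Farah:3, Grace:1, Liam:1, Mona:1, Quinn:1, Wes:3, Wiremu:3, Zubin:1. Sum = 18.
n = 12, so closeness = 11/18.

11/18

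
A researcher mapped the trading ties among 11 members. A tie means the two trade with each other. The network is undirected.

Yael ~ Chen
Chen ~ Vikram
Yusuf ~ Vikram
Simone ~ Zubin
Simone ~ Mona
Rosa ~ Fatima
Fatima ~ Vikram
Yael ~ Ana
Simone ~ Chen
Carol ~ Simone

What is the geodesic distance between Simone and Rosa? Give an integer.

One shortest route is Simone – Chen – Vikram – Fatima – Rosa, which uses 4 edges, and at distance 3 from Simone we only reach {Ana, Fatima, Yusuf}, which does not include Rosa. So d(Simone,Rosa) = 4.

4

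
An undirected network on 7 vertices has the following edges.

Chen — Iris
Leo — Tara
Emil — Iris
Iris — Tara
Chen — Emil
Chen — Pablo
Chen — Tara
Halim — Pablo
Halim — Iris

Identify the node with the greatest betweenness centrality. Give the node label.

Unnormalized betweenness of each node: Chen:9/2, Emil:0, Halim:1/2, Iris:9/2, Leo:0, Pablo:1/2, Tara:5.
Tara has the largest value, 5, making it the main broker — the node through which the most shortest paths run.

Tara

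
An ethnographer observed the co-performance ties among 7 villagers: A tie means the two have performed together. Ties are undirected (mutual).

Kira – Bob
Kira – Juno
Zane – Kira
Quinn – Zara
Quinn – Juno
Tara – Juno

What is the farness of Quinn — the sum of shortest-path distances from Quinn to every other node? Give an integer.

Distances from Quinn: Bob:3, Juno:1, Kira:2, Tara:2, Zane:3, Zara:1.
Sum = 3 + 1 + 2 + 2 + 3 + 1 = 12.

12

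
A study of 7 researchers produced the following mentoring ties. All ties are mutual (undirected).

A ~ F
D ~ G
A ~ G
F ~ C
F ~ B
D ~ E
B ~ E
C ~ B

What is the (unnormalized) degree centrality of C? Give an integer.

C is directly tied to B and F. That is 2 neighbors, so the degree of C is 2.

2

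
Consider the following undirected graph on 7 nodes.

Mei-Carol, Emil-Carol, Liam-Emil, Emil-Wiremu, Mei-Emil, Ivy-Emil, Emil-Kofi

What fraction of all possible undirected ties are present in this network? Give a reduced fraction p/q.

There are 7 edges and 7 nodes, so the maximum possible is C(7,2) = 21.
Density = 7/21 = 1/3.

1/3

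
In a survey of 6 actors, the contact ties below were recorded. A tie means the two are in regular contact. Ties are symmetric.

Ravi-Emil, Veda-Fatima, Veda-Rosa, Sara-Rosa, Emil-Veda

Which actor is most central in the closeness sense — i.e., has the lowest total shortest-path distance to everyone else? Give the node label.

Farness (sum of distances to all others) for each node — Emil:9, Fatima:11, Ravi:13, Rosa:9, Sara:13, Veda:7.
The smallest farness is 7, for Veda, so Veda has the highest closeness.

Veda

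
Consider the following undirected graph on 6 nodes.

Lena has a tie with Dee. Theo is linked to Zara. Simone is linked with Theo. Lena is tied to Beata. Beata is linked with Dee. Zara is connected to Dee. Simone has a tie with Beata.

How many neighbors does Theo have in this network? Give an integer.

2

Theo is directly tied to Simone and Zara. That is 2 neighbors, so the degree of Theo is 2.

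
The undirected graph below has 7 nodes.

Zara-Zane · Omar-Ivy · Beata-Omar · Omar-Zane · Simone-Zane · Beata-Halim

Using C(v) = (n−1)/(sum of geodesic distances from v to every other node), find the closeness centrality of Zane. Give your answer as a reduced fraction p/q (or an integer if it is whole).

Distances from Zane: Beata:2, Halim:3, Ivy:2, Omar:1, Simone:1, Zara:1. Sum = 10.
n = 7, so closeness = 6/10 = 3/5.

3/5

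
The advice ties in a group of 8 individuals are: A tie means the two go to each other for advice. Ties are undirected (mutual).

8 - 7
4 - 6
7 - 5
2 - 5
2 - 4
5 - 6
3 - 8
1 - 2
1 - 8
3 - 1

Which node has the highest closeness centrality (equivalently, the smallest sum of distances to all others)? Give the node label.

Farness (sum of distances to all others) for each node — 1:12, 2:11, 3:16, 4:15, 5:12, 6:16, 7:13, 8:13.
The smallest farness is 11, for 2, so 2 has the highest closeness.

2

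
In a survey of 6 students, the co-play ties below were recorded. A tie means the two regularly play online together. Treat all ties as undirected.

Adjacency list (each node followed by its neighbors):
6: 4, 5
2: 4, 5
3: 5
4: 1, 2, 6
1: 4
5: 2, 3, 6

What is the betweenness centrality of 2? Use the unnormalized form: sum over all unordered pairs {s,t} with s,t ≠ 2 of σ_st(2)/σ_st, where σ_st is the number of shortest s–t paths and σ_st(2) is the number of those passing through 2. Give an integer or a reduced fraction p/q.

Pairs whose geodesics pass through 2 — 5–4: 1/2; 5–1: 1/2; 4–3: 1/2; 1–3: 1/2.
All other pairs contribute 0.
Summing the contributions gives betweenness(2) = 2.

2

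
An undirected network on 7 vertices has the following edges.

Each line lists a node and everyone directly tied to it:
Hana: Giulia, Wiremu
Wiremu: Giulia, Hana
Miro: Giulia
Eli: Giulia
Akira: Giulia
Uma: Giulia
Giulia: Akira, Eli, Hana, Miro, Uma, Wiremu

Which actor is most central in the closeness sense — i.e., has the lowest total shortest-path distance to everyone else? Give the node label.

Giulia

Farness (sum of distances to all others) for each node — Akira:11, Eli:11, Giulia:6, Hana:10, Miro:11, Uma:11, Wiremu:10.
The smallest farness is 6, for Giulia, so Giulia has the highest closeness.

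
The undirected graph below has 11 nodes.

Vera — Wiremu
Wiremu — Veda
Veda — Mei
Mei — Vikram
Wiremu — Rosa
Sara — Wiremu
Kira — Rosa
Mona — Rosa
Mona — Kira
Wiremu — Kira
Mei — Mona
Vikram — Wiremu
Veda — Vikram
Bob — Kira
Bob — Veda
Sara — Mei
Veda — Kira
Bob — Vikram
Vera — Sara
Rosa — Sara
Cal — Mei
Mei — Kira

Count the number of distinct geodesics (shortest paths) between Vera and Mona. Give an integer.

The shortest distance is 3. The length-3 paths are: Vera–Wiremu–Kira–Mona; Vera–Sara–Rosa–Mona; Vera–Wiremu–Rosa–Mona; Vera–Sara–Mei–Mona.
That gives 4 distinct shortest paths.

4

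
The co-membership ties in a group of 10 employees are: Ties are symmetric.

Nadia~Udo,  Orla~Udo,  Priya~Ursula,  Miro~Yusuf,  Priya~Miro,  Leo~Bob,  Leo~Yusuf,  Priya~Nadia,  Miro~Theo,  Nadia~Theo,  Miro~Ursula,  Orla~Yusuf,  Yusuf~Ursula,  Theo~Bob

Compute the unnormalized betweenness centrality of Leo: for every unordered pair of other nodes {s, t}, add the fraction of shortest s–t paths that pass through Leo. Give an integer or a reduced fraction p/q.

5/2

Pairs whose geodesics pass through Leo — Orla–Bob: 1; Yusuf–Bob: 1; Bob–Ursula: 1/2.
All other pairs contribute 0.
Summing the contributions gives betweenness(Leo) = 5/2.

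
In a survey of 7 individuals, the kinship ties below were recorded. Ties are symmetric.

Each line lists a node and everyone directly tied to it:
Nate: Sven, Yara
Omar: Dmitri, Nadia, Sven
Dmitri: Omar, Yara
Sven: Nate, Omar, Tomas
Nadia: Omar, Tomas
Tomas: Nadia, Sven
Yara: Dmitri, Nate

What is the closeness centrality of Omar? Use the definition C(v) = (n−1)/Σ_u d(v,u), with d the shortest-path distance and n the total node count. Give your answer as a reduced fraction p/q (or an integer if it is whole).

2/3

Distances from Omar: Dmitri:1, Nadia:1, Nate:2, Sven:1, Tomas:2, Yara:2. Sum = 9.
n = 7, so closeness = 6/9 = 2/3.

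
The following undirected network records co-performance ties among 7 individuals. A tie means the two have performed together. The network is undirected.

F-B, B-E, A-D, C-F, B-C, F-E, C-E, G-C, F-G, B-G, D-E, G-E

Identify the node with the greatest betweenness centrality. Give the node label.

Unnormalized betweenness of each node: A:0, B:0, C:0, D:5, E:8, F:0, G:0.
E has the largest value, 8, making it the main broker — the node through which the most shortest paths run.

E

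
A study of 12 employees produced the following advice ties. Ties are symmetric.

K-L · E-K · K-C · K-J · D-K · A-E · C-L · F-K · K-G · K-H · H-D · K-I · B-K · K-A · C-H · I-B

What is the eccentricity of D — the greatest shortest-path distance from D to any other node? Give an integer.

2

Distances from D: A:2, B:2, C:2, E:2, F:2, G:2, H:1, I:2, J:2, K:1, L:2.
The largest is 2 (to B, E, J, G, F, I, C, A, and L), so the eccentricity of D is 2.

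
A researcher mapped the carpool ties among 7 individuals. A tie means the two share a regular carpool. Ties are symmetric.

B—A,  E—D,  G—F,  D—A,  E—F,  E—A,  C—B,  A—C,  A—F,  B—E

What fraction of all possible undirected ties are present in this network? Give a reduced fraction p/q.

There are 10 edges and 7 nodes, so the maximum possible is C(7,2) = 21.
Density = 10/21.

10/21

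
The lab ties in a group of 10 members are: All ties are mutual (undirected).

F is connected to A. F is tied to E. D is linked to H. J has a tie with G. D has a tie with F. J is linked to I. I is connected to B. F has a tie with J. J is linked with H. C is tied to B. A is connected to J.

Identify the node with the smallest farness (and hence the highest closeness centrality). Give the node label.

J

Farness (sum of distances to all others) for each node — A:19, B:24, C:32, D:23, E:25, F:17, G:22, H:20, I:18, J:14.
The smallest farness is 14, for J, so J has the highest closeness.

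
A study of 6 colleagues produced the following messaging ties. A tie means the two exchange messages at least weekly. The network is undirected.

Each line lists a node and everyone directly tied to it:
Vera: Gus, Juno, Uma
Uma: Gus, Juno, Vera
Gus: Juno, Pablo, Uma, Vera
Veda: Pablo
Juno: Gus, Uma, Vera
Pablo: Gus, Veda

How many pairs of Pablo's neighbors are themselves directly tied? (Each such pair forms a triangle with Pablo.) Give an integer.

Pablo's neighbors are Gus and Veda, but none of them are tied to each other, so no triangle contains Pablo.

0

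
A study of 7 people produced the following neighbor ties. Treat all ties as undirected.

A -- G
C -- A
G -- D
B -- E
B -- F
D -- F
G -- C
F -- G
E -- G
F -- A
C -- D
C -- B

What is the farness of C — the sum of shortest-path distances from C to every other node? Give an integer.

8

Distances from C: A:1, B:1, D:1, E:2, F:2, G:1.
Sum = 1 + 1 + 1 + 2 + 2 + 1 = 8.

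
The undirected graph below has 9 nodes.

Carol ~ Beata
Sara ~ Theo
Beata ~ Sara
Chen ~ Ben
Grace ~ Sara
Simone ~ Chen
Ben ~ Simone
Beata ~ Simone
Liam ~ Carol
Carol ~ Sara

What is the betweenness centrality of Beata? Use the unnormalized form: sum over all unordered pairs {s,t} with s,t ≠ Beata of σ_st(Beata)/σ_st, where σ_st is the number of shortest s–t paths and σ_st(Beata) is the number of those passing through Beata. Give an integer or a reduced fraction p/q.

Pairs whose geodesics pass through Beata — Sara–Simone: 1; Sara–Chen: 1; Sara–Ben: 1; Liam–Simone: 1; Liam–Chen: 1; Liam–Ben: 1; Grace–Simone: 1; Grace–Chen: 1; Grace–Ben: 1; Simone–Carol: 1; Simone–Theo: 1; Chen–Carol: 1; Chen–Theo: 1; Carol–Ben: 1 … (+1 more pairs).
All other pairs contribute 0.
Summing the contributions gives betweenness(Beata) = 15.

15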